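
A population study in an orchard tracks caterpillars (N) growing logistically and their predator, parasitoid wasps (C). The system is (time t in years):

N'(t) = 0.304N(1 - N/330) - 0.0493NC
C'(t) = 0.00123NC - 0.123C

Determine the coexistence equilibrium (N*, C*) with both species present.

N* ≈ 100, C* ≈ 4.3

From dC/dt = 0 with C > 0: 0.00123N* = 0.123, so N* = 100.
Substitute into dN/dt = 0: 0.304(1 - 100/330) = 0.0493C*.
The bracket is 0.697, giving C* = 0.212/0.0493 = 4.3.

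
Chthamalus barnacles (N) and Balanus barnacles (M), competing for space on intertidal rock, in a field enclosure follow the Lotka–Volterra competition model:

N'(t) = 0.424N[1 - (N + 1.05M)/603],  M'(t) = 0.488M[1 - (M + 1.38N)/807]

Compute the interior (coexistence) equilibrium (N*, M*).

Setting both brackets to zero gives the nullclines N + 1.05M = 603 and 1.38N + M = 807.
Substituting M = 807 - 1.38N into the first: N(1 - 1.05·1.38) = 603 - 1.05·807.
So N* = -244/-0.449 = 544, and then M* = 807 - 1.38·544 = 56.

N* ≈ 544, M* ≈ 56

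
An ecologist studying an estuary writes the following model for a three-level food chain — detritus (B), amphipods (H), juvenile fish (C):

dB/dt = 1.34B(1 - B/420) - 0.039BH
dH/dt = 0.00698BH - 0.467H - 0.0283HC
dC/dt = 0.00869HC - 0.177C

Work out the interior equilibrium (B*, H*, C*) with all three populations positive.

From dC/dt = 0: 0.00869H* = 0.177, so H* = 20.4.
From dB/dt = 0: 1.34(1 - B*/420) = 0.039·20.4, giving B* = 420·(1 - 0.593) = 171.
From dH/dt = 0: 0.00698·171 - 0.467 = 0.0283C*, so C* = 0.727/0.0283 = 25.7.

B* ≈ 171, H* ≈ 20.4, C* ≈ 25.7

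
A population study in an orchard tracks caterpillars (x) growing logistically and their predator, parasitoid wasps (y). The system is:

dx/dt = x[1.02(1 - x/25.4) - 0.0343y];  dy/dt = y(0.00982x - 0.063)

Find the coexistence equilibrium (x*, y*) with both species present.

From dy/dt = 0 with y > 0: 0.00982x* = 0.063, so x* = 6.42.
Substitute into dx/dt = 0: 1.02(1 - 6.42/25.4) = 0.0343y*.
The bracket is 0.747, giving y* = 0.762/0.0343 = 22.2.

x* ≈ 6.42, y* ≈ 22.2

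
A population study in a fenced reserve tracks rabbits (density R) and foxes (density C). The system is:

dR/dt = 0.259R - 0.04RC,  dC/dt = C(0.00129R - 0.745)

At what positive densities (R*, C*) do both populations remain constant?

R* ≈ 578, C* ≈ 6.47

Set dC/dt = 0 with C > 0: 0.00129R - 0.745 = 0, so R* = 0.745/0.00129 = 578.
Set dR/dt = 0 with R > 0: 0.259 - 0.04C = 0, so C* = 0.259/0.04 = 6.47.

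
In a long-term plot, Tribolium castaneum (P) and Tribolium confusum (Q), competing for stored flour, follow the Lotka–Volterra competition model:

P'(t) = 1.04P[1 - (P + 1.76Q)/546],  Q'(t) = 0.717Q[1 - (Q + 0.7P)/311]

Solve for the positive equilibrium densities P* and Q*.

P* ≈ 5.86, Q* ≈ 307

Setting both brackets to zero gives the nullclines P + 1.76Q = 546 and 0.7P + Q = 311.
Substituting Q = 311 - 0.7P into the first: P(1 - 1.76·0.7) = 546 - 1.76·311.
So P* = -1.36/-0.232 = 5.86, and then Q* = 311 - 0.7·5.86 = 307.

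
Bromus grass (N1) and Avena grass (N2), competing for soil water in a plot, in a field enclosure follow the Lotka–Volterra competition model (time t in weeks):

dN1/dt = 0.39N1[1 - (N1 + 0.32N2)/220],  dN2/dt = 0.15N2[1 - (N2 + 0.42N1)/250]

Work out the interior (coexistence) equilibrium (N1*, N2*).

Setting both brackets to zero gives the nullclines N1 + 0.32N2 = 220 and 0.42N1 + N2 = 250.
Substituting N2 = 250 - 0.42N1 into the first: N1(1 - 0.32·0.42) = 220 - 0.32·250.
So N1* = 140/0.866 = 162, and then N2* = 250 - 0.42·162 = 182.

N1* ≈ 162, N2* ≈ 182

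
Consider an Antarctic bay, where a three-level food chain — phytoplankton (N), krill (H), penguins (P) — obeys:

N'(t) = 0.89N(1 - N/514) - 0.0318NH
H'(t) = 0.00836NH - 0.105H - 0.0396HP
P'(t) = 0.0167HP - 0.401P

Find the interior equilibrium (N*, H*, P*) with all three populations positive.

N* ≈ 73, H* ≈ 24, P* ≈ 12.8

From dP/dt = 0: 0.0167H* = 0.401, so H* = 24.
From dN/dt = 0: 0.89(1 - N*/514) = 0.0318·24, giving N* = 514·(1 - 0.858) = 73.
From dH/dt = 0: 0.00836·73 - 0.105 = 0.0396P*, so P* = 0.505/0.0396 = 12.8.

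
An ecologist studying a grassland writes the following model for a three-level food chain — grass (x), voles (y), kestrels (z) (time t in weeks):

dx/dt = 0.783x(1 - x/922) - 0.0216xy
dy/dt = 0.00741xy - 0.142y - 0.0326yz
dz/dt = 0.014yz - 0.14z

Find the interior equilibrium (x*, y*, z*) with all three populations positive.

x* ≈ 668, y* ≈ 10, z* ≈ 147

From dz/dt = 0: 0.014y* = 0.14, so y* = 10.
From dx/dt = 0: 0.783(1 - x*/922) = 0.0216·10, giving x* = 922·(1 - 0.276) = 668.
From dy/dt = 0: 0.00741·668 - 0.142 = 0.0326z*, so z* = 4.81/0.0326 = 147.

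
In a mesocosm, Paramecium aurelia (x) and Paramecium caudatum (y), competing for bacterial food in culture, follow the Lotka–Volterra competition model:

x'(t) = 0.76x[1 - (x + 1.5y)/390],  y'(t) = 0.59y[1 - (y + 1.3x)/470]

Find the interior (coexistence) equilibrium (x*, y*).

x* ≈ 332, y* ≈ 38.9

Setting both brackets to zero gives the nullclines x + 1.5y = 390 and 1.3x + y = 470.
Substituting y = 470 - 1.3x into the first: x(1 - 1.5·1.3) = 390 - 1.5·470.
So x* = -315/-0.95 = 332, and then y* = 470 - 1.3·332 = 38.9.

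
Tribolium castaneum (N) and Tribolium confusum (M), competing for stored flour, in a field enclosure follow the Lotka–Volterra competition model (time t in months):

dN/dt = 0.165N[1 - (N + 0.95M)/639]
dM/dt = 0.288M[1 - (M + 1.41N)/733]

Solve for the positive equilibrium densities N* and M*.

N* ≈ 169, M* ≈ 495

Setting both brackets to zero gives the nullclines N + 0.95M = 639 and 1.41N + M = 733.
Substituting M = 733 - 1.41N into the first: N(1 - 0.95·1.41) = 639 - 0.95·733.
So N* = -57.4/-0.339 = 169, and then M* = 733 - 1.41·169 = 495.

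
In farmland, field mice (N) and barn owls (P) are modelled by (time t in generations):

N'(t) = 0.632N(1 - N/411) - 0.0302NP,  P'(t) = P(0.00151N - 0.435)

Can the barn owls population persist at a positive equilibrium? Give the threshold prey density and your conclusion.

The predator equation gives dP/dt > 0 only when N > 0.435/0.00151 = 288.
Without the predator, N → K = 411. Since 411 > 288, the predator can invade and persist.

Threshold N = 288; K > 288, so yes, the predator persists.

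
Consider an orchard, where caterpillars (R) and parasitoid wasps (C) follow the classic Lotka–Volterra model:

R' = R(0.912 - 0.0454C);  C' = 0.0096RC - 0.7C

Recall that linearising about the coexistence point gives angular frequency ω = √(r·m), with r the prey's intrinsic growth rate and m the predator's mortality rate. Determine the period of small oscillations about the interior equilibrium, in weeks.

Here r = 0.912 and m = 0.7, so r·m = 0.638.
ω = √0.638 = 0.799 per week, hence T = 2π/ω ≈ 7.86 weeks.

T ≈ 7.86 weeks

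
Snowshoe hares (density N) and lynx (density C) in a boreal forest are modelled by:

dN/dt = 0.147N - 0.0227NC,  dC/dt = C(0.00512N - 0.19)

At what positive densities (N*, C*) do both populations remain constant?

N* ≈ 37.1, C* ≈ 6.48

Set dC/dt = 0 with C > 0: 0.00512N - 0.19 = 0, so N* = 0.19/0.00512 = 37.1.
Set dN/dt = 0 with N > 0: 0.147 - 0.0227C = 0, so C* = 0.147/0.0227 = 6.48.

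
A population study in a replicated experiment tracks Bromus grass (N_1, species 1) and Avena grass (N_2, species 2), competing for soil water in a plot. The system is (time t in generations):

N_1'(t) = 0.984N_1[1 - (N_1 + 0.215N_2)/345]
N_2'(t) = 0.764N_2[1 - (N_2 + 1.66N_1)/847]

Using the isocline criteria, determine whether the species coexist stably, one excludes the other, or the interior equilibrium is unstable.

Compare the nullcline intercepts: K1/α12 = 345/0.215 = 1600 > K2 = 847; K2/α21 = 847/1.66 = 510 > K1 = 345.
Since both inequalities hold, each species can invade when rare, so the interior equilibrium is stable.

stable coexistence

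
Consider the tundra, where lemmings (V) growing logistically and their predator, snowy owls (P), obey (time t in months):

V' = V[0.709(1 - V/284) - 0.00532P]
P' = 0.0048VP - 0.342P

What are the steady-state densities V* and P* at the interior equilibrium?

V* ≈ 71.3, P* ≈ 99.8

From dP/dt = 0 with P > 0: 0.0048V* = 0.342, so V* = 71.3.
Substitute into dV/dt = 0: 0.709(1 - 71.3/284) = 0.00532P*.
The bracket is 0.749, giving P* = 0.531/0.00532 = 99.8.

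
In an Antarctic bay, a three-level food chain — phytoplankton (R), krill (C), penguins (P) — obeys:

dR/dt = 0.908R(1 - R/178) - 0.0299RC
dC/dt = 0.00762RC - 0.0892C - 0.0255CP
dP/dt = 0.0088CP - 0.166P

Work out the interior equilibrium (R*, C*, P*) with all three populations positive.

R* ≈ 67.4, C* ≈ 18.9, P* ≈ 16.7

From dP/dt = 0: 0.0088C* = 0.166, so C* = 18.9.
From dR/dt = 0: 0.908(1 - R*/178) = 0.0299·18.9, giving R* = 178·(1 - 0.621) = 67.4.
From dC/dt = 0: 0.00762·67.4 - 0.0892 = 0.0255P*, so P* = 0.425/0.0255 = 16.7.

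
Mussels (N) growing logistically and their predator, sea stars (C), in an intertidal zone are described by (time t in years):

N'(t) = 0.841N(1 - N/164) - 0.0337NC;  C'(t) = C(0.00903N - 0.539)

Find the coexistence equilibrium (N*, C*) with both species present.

N* ≈ 59.7, C* ≈ 15.9

From dC/dt = 0 with C > 0: 0.00903N* = 0.539, so N* = 59.7.
Substitute into dN/dt = 0: 0.841(1 - 59.7/164) = 0.0337C*.
The bracket is 0.636, giving C* = 0.535/0.0337 = 15.9.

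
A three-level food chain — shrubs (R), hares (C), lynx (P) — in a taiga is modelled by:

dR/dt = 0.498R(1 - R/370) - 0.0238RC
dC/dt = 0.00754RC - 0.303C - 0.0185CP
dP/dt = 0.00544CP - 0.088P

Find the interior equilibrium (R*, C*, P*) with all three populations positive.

R* ≈ 84, C* ≈ 16.2, P* ≈ 17.8

From dP/dt = 0: 0.00544C* = 0.088, so C* = 16.2.
From dR/dt = 0: 0.498(1 - R*/370) = 0.0238·16.2, giving R* = 370·(1 - 0.773) = 84.
From dC/dt = 0: 0.00754·84 - 0.303 = 0.0185P*, so P* = 0.33/0.0185 = 17.8.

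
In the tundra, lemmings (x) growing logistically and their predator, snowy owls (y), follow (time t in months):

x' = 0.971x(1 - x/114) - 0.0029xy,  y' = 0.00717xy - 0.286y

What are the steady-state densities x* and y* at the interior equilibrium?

x* ≈ 39.9, y* ≈ 218

From dy/dt = 0 with y > 0: 0.00717x* = 0.286, so x* = 39.9.
Substitute into dx/dt = 0: 0.971(1 - 39.9/114) = 0.0029y*.
The bracket is 0.65, giving y* = 0.631/0.0029 = 218.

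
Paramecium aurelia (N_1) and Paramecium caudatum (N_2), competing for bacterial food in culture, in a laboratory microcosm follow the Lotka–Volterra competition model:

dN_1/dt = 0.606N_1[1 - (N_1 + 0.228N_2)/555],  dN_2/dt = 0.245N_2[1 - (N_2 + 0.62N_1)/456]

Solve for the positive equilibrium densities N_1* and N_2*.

Setting both brackets to zero gives the nullclines N_1 + 0.228N_2 = 555 and 0.62N_1 + N_2 = 456.
Substituting N_2 = 456 - 0.62N_1 into the first: N_1(1 - 0.228·0.62) = 555 - 0.228·456.
So N_1* = 451/0.859 = 525, and then N_2* = 456 - 0.62·525 = 130.

N_1* ≈ 525, N_2* ≈ 130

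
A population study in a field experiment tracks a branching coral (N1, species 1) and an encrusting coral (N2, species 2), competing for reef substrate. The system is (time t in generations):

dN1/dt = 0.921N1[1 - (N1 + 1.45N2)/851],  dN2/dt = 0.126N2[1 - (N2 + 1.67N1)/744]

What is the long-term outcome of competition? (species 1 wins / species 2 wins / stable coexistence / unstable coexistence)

Compare the nullcline intercepts: K1/α12 = 851/1.45 = 587 < K2 = 744; K2/α21 = 744/1.67 = 446 < K1 = 851.
Since both are reversed, neither can invade when rare; the interior point is a saddle.

unstable coexistence (outcome depends on initial conditions)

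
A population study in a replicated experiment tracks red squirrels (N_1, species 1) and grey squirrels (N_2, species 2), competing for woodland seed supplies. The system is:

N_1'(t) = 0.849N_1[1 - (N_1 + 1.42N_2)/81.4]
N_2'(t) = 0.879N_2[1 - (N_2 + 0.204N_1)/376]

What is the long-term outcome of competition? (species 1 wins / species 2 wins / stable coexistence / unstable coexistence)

species 2 excludes species 1

Compare the nullcline intercepts: K1/α12 = 81.4/1.42 = 57.3 < K2 = 376; K2/α21 = 376/0.204 = 1840 > K1 = 81.4.
Since the inequalities point opposite ways, species 2 can invade but species 1 cannot.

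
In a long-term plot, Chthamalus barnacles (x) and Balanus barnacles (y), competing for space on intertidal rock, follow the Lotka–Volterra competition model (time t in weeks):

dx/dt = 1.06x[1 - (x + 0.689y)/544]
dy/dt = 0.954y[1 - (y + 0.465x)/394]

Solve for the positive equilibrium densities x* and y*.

Setting both brackets to zero gives the nullclines x + 0.689y = 544 and 0.465x + y = 394.
Substituting y = 394 - 0.465x into the first: x(1 - 0.689·0.465) = 544 - 0.689·394.
So x* = 273/0.68 = 401, and then y* = 394 - 0.465·401 = 208.

x* ≈ 401, y* ≈ 208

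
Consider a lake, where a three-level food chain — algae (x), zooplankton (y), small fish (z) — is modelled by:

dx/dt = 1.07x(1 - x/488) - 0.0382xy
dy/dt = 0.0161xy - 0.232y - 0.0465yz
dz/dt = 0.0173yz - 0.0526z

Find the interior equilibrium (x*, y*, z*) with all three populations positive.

x* ≈ 435, y* ≈ 3.04, z* ≈ 146

From dz/dt = 0: 0.0173y* = 0.0526, so y* = 3.04.
From dx/dt = 0: 1.07(1 - x*/488) = 0.0382·3.04, giving x* = 488·(1 - 0.109) = 435.
From dy/dt = 0: 0.0161·435 - 0.232 = 0.0465z*, so z* = 6.77/0.0465 = 146.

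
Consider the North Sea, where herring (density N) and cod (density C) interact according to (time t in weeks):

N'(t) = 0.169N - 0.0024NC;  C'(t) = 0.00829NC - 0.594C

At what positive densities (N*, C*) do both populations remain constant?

Set dC/dt = 0 with C > 0: 0.00829N - 0.594 = 0, so N* = 0.594/0.00829 = 71.7.
Set dN/dt = 0 with N > 0: 0.169 - 0.0024C = 0, so C* = 0.169/0.0024 = 70.4.

N* ≈ 71.7, C* ≈ 70.4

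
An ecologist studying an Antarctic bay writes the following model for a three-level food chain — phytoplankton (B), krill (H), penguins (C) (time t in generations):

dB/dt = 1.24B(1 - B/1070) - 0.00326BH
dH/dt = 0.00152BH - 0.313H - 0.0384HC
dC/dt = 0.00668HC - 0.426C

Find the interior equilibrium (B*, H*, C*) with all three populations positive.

From dC/dt = 0: 0.00668H* = 0.426, so H* = 63.8.
From dB/dt = 0: 1.24(1 - B*/1070) = 0.00326·63.8, giving B* = 1070·(1 - 0.168) = 891.
From dH/dt = 0: 0.00152·891 - 0.313 = 0.0384C*, so C* = 1.04/0.0384 = 27.1.

B* ≈ 891, H* ≈ 63.8, C* ≈ 27.1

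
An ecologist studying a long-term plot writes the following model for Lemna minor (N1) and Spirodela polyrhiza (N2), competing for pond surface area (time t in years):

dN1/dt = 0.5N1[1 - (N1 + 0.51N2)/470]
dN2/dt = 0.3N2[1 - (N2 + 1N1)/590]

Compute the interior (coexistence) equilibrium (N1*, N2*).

Setting both brackets to zero gives the nullclines N1 + 0.51N2 = 470 and 1N1 + N2 = 590.
Substituting N2 = 590 - 1N1 into the first: N1(1 - 0.51·1) = 470 - 0.51·590.
So N1* = 169/0.49 = 345, and then N2* = 590 - 1·345 = 245.

N1* ≈ 345, N2* ≈ 245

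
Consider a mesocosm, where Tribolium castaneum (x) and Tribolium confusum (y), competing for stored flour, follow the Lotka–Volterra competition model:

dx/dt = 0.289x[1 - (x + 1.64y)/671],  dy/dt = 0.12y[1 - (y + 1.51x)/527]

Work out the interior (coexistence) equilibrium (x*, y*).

x* ≈ 131, y* ≈ 329

Setting both brackets to zero gives the nullclines x + 1.64y = 671 and 1.51x + y = 527.
Substituting y = 527 - 1.51x into the first: x(1 - 1.64·1.51) = 671 - 1.64·527.
So x* = -193/-1.48 = 131, and then y* = 527 - 1.51·131 = 329.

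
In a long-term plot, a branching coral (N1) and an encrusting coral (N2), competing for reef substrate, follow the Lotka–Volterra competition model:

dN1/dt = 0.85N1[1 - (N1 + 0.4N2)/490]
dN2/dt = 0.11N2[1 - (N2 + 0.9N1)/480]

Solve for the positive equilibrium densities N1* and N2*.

Setting both brackets to zero gives the nullclines N1 + 0.4N2 = 490 and 0.9N1 + N2 = 480.
Substituting N2 = 480 - 0.9N1 into the first: N1(1 - 0.4·0.9) = 490 - 0.4·480.
So N1* = 298/0.64 = 466, and then N2* = 480 - 0.9·466 = 60.9.

N1* ≈ 466, N2* ≈ 60.9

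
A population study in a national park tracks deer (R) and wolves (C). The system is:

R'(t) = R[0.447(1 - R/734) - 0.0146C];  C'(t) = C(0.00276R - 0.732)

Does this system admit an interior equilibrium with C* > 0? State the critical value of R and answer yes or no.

The predator equation gives dC/dt > 0 only when R > 0.732/0.00276 = 265.
Without the predator, R → K = 734. Since 734 > 265, the predator can invade and persist.

Threshold R = 265; K > 265, so yes, the predator persists.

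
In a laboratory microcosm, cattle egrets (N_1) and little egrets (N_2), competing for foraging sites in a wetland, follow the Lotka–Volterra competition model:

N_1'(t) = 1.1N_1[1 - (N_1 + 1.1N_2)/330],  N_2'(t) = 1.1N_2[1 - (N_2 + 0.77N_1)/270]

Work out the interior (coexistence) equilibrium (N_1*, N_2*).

Setting both brackets to zero gives the nullclines N_1 + 1.1N_2 = 330 and 0.77N_1 + N_2 = 270.
Substituting N_2 = 270 - 0.77N_1 into the first: N_1(1 - 1.1·0.77) = 330 - 1.1·270.
So N_1* = 33/0.153 = 216, and then N_2* = 270 - 0.77·216 = 104.

N_1* ≈ 216, N_2* ≈ 104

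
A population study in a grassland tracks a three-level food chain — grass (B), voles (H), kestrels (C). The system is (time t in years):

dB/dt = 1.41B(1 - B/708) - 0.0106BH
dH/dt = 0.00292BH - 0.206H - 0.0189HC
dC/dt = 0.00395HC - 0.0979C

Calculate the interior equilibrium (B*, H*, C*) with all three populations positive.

B* ≈ 576, H* ≈ 24.8, C* ≈ 78.1

From dC/dt = 0: 0.00395H* = 0.0979, so H* = 24.8.
From dB/dt = 0: 1.41(1 - B*/708) = 0.0106·24.8, giving B* = 708·(1 - 0.186) = 576.
From dH/dt = 0: 0.00292·576 - 0.206 = 0.0189C*, so C* = 1.48/0.0189 = 78.1.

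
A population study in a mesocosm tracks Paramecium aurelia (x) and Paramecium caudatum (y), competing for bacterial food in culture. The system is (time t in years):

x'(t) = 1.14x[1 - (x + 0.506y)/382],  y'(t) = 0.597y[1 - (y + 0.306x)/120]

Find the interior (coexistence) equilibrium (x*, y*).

Setting both brackets to zero gives the nullclines x + 0.506y = 382 and 0.306x + y = 120.
Substituting y = 120 - 0.306x into the first: x(1 - 0.506·0.306) = 382 - 0.506·120.
So x* = 321/0.845 = 380, and then y* = 120 - 0.306·380 = 3.68.

x* ≈ 380, y* ≈ 3.68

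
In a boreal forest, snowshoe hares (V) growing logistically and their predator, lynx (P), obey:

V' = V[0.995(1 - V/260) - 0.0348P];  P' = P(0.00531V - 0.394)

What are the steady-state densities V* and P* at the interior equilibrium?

V* ≈ 74.2, P* ≈ 20.4

From dP/dt = 0 with P > 0: 0.00531V* = 0.394, so V* = 74.2.
Substitute into dV/dt = 0: 0.995(1 - 74.2/260) = 0.0348P*.
The bracket is 0.715, giving P* = 0.711/0.0348 = 20.4.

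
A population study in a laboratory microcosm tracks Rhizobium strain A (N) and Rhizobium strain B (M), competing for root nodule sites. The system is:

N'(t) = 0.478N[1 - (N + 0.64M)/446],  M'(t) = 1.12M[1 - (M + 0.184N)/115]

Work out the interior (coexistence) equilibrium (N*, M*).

N* ≈ 422, M* ≈ 37.3

Setting both brackets to zero gives the nullclines N + 0.64M = 446 and 0.184N + M = 115.
Substituting M = 115 - 0.184N into the first: N(1 - 0.64·0.184) = 446 - 0.64·115.
So N* = 372/0.882 = 422, and then M* = 115 - 0.184·422 = 37.3.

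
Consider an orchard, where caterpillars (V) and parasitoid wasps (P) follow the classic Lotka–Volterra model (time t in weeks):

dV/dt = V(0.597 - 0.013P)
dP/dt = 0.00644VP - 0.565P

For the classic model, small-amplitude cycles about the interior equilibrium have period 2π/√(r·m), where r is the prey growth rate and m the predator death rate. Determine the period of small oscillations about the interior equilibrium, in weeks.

T ≈ 10.8 weeks

Here r = 0.597 and m = 0.565, so r·m = 0.337.
ω = √0.337 = 0.581 per week, hence T = 2π/ω ≈ 10.8 weeks.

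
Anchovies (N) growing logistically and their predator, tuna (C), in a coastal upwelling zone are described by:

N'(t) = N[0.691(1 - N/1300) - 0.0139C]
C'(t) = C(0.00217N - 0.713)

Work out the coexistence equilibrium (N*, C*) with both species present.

From dC/dt = 0 with C > 0: 0.00217N* = 0.713, so N* = 329.
Substitute into dN/dt = 0: 0.691(1 - 329/1300) = 0.0139C*.
The bracket is 0.747, giving C* = 0.516/0.0139 = 37.1.

N* ≈ 329, C* ≈ 37.1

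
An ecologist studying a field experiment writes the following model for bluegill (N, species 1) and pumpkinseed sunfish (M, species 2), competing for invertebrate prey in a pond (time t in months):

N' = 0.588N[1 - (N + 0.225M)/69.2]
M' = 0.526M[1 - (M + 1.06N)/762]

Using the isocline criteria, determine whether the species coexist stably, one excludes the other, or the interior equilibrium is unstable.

Compare the nullcline intercepts: K1/α12 = 69.2/0.225 = 308 < K2 = 762; K2/α21 = 762/1.06 = 719 > K1 = 69.2.
Since the inequalities point opposite ways, species 2 can invade but species 1 cannot.

species 2 excludes species 1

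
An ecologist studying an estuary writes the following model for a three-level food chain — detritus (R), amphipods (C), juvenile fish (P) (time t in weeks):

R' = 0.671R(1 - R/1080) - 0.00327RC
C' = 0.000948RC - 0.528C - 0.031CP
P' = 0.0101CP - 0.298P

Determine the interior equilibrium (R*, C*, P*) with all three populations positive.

R* ≈ 925, C* ≈ 29.5, P* ≈ 11.2

From dP/dt = 0: 0.0101C* = 0.298, so C* = 29.5.
From dR/dt = 0: 0.671(1 - R*/1080) = 0.00327·29.5, giving R* = 1080·(1 - 0.144) = 925.
From dC/dt = 0: 0.000948·925 - 0.528 = 0.031P*, so P* = 0.349/0.031 = 11.2.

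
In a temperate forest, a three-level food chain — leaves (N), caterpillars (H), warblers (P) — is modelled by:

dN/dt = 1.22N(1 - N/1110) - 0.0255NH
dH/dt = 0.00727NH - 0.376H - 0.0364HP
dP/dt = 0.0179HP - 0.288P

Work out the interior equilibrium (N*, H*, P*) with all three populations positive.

N* ≈ 737, H* ≈ 16.1, P* ≈ 137

From dP/dt = 0: 0.0179H* = 0.288, so H* = 16.1.
From dN/dt = 0: 1.22(1 - N*/1110) = 0.0255·16.1, giving N* = 1110·(1 - 0.336) = 737.
From dH/dt = 0: 0.00727·737 - 0.376 = 0.0364P*, so P* = 4.98/0.0364 = 137.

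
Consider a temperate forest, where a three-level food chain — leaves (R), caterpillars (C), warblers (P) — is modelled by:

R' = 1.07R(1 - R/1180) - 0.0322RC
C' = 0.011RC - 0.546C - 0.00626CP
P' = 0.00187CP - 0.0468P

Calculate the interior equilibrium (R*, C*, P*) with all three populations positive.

From dP/dt = 0: 0.00187C* = 0.0468, so C* = 25.
From dR/dt = 0: 1.07(1 - R*/1180) = 0.0322·25, giving R* = 1180·(1 - 0.753) = 291.
From dC/dt = 0: 0.011·291 - 0.546 = 0.00626P*, so P* = 2.66/0.00626 = 425.

R* ≈ 291, C* ≈ 25, P* ≈ 425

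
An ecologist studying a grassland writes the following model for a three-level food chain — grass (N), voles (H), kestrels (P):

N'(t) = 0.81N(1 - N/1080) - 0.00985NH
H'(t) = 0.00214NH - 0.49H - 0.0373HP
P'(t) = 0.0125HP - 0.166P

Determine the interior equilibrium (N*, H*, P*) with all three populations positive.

N* ≈ 906, H* ≈ 13.3, P* ≈ 38.8

From dP/dt = 0: 0.0125H* = 0.166, so H* = 13.3.
From dN/dt = 0: 0.81(1 - N*/1080) = 0.00985·13.3, giving N* = 1080·(1 - 0.161) = 906.
From dH/dt = 0: 0.00214·906 - 0.49 = 0.0373P*, so P* = 1.45/0.0373 = 38.8.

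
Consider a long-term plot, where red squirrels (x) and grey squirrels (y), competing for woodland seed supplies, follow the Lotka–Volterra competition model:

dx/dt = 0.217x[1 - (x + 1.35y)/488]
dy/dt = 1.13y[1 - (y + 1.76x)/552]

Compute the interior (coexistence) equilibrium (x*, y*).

x* ≈ 187, y* ≈ 223

Setting both brackets to zero gives the nullclines x + 1.35y = 488 and 1.76x + y = 552.
Substituting y = 552 - 1.76x into the first: x(1 - 1.35·1.76) = 488 - 1.35·552.
So x* = -257/-1.38 = 187, and then y* = 552 - 1.76·187 = 223.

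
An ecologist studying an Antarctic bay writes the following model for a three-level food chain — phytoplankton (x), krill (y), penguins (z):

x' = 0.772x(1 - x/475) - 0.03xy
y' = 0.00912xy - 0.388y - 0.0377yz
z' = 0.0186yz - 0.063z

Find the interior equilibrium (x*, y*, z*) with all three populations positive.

From dz/dt = 0: 0.0186y* = 0.063, so y* = 3.39.
From dx/dt = 0: 0.772(1 - x*/475) = 0.03·3.39, giving x* = 475·(1 - 0.132) = 412.
From dy/dt = 0: 0.00912·412 - 0.388 = 0.0377z*, so z* = 3.37/0.0377 = 89.5.

x* ≈ 412, y* ≈ 3.39, z* ≈ 89.5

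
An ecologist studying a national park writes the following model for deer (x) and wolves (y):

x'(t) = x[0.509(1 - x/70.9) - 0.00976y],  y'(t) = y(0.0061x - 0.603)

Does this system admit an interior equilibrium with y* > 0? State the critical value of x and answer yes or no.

The predator equation gives dy/dt > 0 only when x > 0.603/0.0061 = 98.9.
Without the predator, x → K = 70.9. Since 70.9 < 98.9, the predator cannot invade.

Threshold x = 98.9; K < 98.9, so no, the predator goes extinct.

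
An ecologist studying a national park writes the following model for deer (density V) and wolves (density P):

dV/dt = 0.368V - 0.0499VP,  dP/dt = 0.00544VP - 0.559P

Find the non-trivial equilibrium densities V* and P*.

V* ≈ 103, P* ≈ 7.37

Set dP/dt = 0 with P > 0: 0.00544V - 0.559 = 0, so V* = 0.559/0.00544 = 103.
Set dV/dt = 0 with V > 0: 0.368 - 0.0499P = 0, so P* = 0.368/0.0499 = 7.37.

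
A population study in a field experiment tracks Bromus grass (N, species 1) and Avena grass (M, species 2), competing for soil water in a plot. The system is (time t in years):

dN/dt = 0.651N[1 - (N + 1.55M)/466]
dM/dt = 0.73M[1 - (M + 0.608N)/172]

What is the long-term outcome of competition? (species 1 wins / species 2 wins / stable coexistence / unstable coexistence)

species 1 excludes species 2

Compare the nullcline intercepts: K1/α12 = 466/1.55 = 301 > K2 = 172; K2/α21 = 172/0.608 = 283 < K1 = 466.
Since the inequalities point opposite ways, species 1 can invade but species 2 cannot.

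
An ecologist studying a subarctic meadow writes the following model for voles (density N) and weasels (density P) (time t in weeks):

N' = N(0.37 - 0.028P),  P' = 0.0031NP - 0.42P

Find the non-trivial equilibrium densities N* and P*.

N* ≈ 135, P* ≈ 13.2

Set dP/dt = 0 with P > 0: 0.0031N - 0.42 = 0, so N* = 0.42/0.0031 = 135.
Set dN/dt = 0 with N > 0: 0.37 - 0.028P = 0, so P* = 0.37/0.028 = 13.2.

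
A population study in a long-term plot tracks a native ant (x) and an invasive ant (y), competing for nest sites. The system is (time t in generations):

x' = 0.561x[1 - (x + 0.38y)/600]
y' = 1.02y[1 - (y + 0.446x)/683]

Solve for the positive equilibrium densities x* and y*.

x* ≈ 410, y* ≈ 500

Setting both brackets to zero gives the nullclines x + 0.38y = 600 and 0.446x + y = 683.
Substituting y = 683 - 0.446x into the first: x(1 - 0.38·0.446) = 600 - 0.38·683.
So x* = 340/0.831 = 410, and then y* = 683 - 0.446·410 = 500.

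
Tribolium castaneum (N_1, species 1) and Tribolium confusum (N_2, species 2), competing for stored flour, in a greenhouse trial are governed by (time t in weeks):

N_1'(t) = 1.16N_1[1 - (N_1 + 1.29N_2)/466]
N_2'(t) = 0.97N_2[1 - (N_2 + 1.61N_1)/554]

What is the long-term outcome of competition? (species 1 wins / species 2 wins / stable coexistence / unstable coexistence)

Compare the nullcline intercepts: K1/α12 = 466/1.29 = 361 < K2 = 554; K2/α21 = 554/1.61 = 344 < K1 = 466.
Since both are reversed, neither can invade when rare; the interior point is a saddle.

unstable coexistence (outcome depends on initial conditions)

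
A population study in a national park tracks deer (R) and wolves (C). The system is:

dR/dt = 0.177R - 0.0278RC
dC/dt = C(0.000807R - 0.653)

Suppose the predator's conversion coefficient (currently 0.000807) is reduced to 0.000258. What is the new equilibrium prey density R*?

At the interior fixed point, setting dC/dt = 0 with C > 0 fixes R* = (predator death rate)/(RC coefficient) — independent of the other coefficients.
With the change, R* = 0.653/0.000258 = 2530; it rises from 809.

R* ≈ 2530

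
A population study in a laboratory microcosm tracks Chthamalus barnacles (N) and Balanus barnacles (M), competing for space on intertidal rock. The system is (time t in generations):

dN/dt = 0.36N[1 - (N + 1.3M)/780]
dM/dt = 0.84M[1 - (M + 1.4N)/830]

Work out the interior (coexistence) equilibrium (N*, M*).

N* ≈ 365, M* ≈ 320

Setting both brackets to zero gives the nullclines N + 1.3M = 780 and 1.4N + M = 830.
Substituting M = 830 - 1.4N into the first: N(1 - 1.3·1.4) = 780 - 1.3·830.
So N* = -299/-0.82 = 365, and then M* = 830 - 1.4·365 = 320.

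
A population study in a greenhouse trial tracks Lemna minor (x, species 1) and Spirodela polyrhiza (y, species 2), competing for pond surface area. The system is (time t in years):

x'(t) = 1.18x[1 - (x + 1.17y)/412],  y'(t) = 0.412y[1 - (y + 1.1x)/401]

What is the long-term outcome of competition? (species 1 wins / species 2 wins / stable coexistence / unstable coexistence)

unstable coexistence (outcome depends on initial conditions)

Compare the nullcline intercepts: K1/α12 = 412/1.17 = 352 < K2 = 401; K2/α21 = 401/1.1 = 365 < K1 = 412.
Since both are reversed, neither can invade when rare; the interior point is a saddle.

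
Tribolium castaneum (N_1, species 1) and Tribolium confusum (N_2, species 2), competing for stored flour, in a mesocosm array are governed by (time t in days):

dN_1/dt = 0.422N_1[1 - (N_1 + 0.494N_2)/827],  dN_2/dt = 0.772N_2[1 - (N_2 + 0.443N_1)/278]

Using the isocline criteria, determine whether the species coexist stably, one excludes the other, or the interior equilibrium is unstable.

Compare the nullcline intercepts: K1/α12 = 827/0.494 = 1670 > K2 = 278; K2/α21 = 278/0.443 = 628 < K1 = 827.
Since the inequalities point opposite ways, species 1 can invade but species 2 cannot.

species 1 excludes species 2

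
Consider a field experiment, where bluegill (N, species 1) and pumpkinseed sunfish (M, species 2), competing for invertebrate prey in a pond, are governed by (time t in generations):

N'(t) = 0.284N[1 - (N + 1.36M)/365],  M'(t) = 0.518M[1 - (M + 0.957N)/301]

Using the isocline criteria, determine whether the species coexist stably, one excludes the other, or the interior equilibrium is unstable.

unstable coexistence (outcome depends on initial conditions)

Compare the nullcline intercepts: K1/α12 = 365/1.36 = 268 < K2 = 301; K2/α21 = 301/0.957 = 315 < K1 = 365.
Since both are reversed, neither can invade when rare; the interior point is a saddle.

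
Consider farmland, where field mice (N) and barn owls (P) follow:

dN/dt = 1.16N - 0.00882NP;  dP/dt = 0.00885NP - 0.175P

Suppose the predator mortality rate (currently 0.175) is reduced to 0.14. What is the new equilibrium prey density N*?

At the interior fixed point, setting dP/dt = 0 with P > 0 fixes N* = (predator death rate)/(NP coefficient) — independent of the other coefficients.
With the change, N* = 0.14/0.00885 = 15.8; it falls from 19.8.

N* ≈ 15.8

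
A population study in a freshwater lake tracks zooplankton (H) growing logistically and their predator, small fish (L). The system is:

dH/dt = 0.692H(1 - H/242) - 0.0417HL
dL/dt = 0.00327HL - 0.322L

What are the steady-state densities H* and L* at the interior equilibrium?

From dL/dt = 0 with L > 0: 0.00327H* = 0.322, so H* = 98.5.
Substitute into dH/dt = 0: 0.692(1 - 98.5/242) = 0.0417L*.
The bracket is 0.593, giving L* = 0.41/0.0417 = 9.84.

H* ≈ 98.5, L* ≈ 9.84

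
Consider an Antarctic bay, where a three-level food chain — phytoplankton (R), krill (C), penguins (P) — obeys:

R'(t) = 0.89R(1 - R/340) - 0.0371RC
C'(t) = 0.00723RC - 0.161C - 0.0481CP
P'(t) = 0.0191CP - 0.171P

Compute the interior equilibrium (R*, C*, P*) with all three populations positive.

R* ≈ 213, C* ≈ 8.95, P* ≈ 28.7

From dP/dt = 0: 0.0191C* = 0.171, so C* = 8.95.
From dR/dt = 0: 0.89(1 - R*/340) = 0.0371·8.95, giving R* = 340·(1 - 0.373) = 213.
From dC/dt = 0: 0.00723·213 - 0.161 = 0.0481P*, so P* = 1.38/0.0481 = 28.7.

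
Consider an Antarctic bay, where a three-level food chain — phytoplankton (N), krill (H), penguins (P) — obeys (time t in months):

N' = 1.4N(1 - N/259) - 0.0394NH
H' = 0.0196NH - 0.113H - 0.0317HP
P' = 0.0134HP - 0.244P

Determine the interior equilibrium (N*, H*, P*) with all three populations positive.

From dP/dt = 0: 0.0134H* = 0.244, so H* = 18.2.
From dN/dt = 0: 1.4(1 - N*/259) = 0.0394·18.2, giving N* = 259·(1 - 0.512) = 126.
From dH/dt = 0: 0.0196·126 - 0.113 = 0.0317P*, so P* = 2.36/0.0317 = 74.5.

N* ≈ 126, H* ≈ 18.2, P* ≈ 74.5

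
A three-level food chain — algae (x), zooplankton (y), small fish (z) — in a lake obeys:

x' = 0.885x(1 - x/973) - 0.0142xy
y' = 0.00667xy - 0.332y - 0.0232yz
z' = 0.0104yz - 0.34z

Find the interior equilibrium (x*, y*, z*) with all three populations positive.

x* ≈ 463, y* ≈ 32.7, z* ≈ 119

From dz/dt = 0: 0.0104y* = 0.34, so y* = 32.7.
From dx/dt = 0: 0.885(1 - x*/973) = 0.0142·32.7, giving x* = 973·(1 - 0.525) = 463.
From dy/dt = 0: 0.00667·463 - 0.332 = 0.0232z*, so z* = 2.75/0.0232 = 119.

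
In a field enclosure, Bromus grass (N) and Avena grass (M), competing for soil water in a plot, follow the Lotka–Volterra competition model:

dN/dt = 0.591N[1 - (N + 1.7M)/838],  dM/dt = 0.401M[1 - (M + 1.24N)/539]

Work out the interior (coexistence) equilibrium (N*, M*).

Setting both brackets to zero gives the nullclines N + 1.7M = 838 and 1.24N + M = 539.
Substituting M = 539 - 1.24N into the first: N(1 - 1.7·1.24) = 838 - 1.7·539.
So N* = -78.3/-1.11 = 70.7, and then M* = 539 - 1.24·70.7 = 451.

N* ≈ 70.7, M* ≈ 451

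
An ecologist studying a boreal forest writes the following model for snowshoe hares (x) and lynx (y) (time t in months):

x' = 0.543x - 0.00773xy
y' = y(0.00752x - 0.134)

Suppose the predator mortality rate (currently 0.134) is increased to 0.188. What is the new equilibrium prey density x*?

x* ≈ 25

At the interior fixed point, setting dy/dt = 0 with y > 0 fixes x* = (predator death rate)/(xy coefficient) — independent of the other coefficients.
With the change, x* = 0.188/0.00752 = 25; it rises from 17.8.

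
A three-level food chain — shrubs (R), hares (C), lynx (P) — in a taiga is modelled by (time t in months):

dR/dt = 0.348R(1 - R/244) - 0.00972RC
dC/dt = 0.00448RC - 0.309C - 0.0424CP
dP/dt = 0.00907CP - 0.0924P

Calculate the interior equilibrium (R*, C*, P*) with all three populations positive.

R* ≈ 175, C* ≈ 10.2, P* ≈ 11.2

From dP/dt = 0: 0.00907C* = 0.0924, so C* = 10.2.
From dR/dt = 0: 0.348(1 - R*/244) = 0.00972·10.2, giving R* = 244·(1 - 0.285) = 175.
From dC/dt = 0: 0.00448·175 - 0.309 = 0.0424P*, so P* = 0.473/0.0424 = 11.2.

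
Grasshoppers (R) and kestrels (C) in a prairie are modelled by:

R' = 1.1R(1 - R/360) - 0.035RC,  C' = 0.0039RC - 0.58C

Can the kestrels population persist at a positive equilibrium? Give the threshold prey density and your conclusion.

The predator equation gives dC/dt > 0 only when R > 0.58/0.0039 = 149.
Without the predator, R → K = 360. Since 360 > 149, the predator can invade and persist.

Threshold R = 149; K > 149, so yes, the predator persists.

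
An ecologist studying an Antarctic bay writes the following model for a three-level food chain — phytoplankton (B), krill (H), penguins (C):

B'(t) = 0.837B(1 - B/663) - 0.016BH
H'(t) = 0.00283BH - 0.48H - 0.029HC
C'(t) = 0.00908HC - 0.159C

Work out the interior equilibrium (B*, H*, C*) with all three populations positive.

B* ≈ 441, H* ≈ 17.5, C* ≈ 26.5

From dC/dt = 0: 0.00908H* = 0.159, so H* = 17.5.
From dB/dt = 0: 0.837(1 - B*/663) = 0.016·17.5, giving B* = 663·(1 - 0.335) = 441.
From dH/dt = 0: 0.00283·441 - 0.48 = 0.029C*, so C* = 0.768/0.029 = 26.5.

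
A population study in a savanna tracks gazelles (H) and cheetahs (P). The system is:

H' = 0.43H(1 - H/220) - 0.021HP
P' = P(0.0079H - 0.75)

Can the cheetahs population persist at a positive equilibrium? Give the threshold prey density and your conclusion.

Threshold H = 94.9; K > 94.9, so yes, the predator persists.

The predator equation gives dP/dt > 0 only when H > 0.75/0.0079 = 94.9.
Without the predator, H → K = 220. Since 220 > 94.9, the predator can invade and persist.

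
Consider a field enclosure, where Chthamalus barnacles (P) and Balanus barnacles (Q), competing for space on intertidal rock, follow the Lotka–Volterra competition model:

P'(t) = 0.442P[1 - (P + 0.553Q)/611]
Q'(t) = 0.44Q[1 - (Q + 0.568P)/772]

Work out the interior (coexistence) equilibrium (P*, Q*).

P* ≈ 268, Q* ≈ 620

Setting both brackets to zero gives the nullclines P + 0.553Q = 611 and 0.568P + Q = 772.
Substituting Q = 772 - 0.568P into the first: P(1 - 0.553·0.568) = 611 - 0.553·772.
So P* = 184/0.686 = 268, and then Q* = 772 - 0.568·268 = 620.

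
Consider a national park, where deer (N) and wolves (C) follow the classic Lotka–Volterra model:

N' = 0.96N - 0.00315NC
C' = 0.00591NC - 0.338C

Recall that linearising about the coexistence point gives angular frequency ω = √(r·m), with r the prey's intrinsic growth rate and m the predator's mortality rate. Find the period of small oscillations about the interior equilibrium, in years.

Here r = 0.96 and m = 0.338, so r·m = 0.324.
ω = √0.324 = 0.57 per year, hence T = 2π/ω ≈ 11 years.

T ≈ 11 years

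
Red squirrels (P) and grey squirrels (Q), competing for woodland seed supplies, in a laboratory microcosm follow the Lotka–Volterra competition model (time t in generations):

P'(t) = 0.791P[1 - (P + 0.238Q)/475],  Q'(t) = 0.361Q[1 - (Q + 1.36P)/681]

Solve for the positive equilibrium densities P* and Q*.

Setting both brackets to zero gives the nullclines P + 0.238Q = 475 and 1.36P + Q = 681.
Substituting Q = 681 - 1.36P into the first: P(1 - 0.238·1.36) = 475 - 0.238·681.
So P* = 313/0.676 = 463, and then Q* = 681 - 1.36·463 = 51.8.

P* ≈ 463, Q* ≈ 51.8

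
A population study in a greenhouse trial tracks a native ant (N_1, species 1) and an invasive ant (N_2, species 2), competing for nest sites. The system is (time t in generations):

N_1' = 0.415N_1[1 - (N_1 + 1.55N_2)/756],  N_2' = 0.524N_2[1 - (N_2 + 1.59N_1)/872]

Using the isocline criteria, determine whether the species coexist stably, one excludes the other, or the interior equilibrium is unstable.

unstable coexistence (outcome depends on initial conditions)

Compare the nullcline intercepts: K1/α12 = 756/1.55 = 488 < K2 = 872; K2/α21 = 872/1.59 = 548 < K1 = 756.
Since both are reversed, neither can invade when rare; the interior point is a saddle.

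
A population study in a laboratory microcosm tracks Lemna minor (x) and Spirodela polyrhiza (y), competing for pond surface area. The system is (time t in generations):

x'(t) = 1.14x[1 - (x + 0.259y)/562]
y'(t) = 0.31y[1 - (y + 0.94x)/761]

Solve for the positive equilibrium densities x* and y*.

x* ≈ 482, y* ≈ 308

Setting both brackets to zero gives the nullclines x + 0.259y = 562 and 0.94x + y = 761.
Substituting y = 761 - 0.94x into the first: x(1 - 0.259·0.94) = 562 - 0.259·761.
So x* = 365/0.757 = 482, and then y* = 761 - 0.94·482 = 308.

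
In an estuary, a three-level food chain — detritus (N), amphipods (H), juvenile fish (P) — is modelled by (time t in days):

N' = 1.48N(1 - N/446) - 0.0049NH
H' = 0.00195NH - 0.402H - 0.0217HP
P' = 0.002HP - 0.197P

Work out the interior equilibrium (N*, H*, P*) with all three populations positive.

From dP/dt = 0: 0.002H* = 0.197, so H* = 98.5.
From dN/dt = 0: 1.48(1 - N*/446) = 0.0049·98.5, giving N* = 446·(1 - 0.326) = 301.
From dH/dt = 0: 0.00195·301 - 0.402 = 0.0217P*, so P* = 0.184/0.0217 = 8.48.

N* ≈ 301, H* ≈ 98.5, P* ≈ 8.48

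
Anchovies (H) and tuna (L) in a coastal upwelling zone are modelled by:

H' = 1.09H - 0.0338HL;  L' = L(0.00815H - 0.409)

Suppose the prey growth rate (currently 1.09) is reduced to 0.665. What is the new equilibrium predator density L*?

At the interior fixed point, setting dH/dt = 0 with H > 0 fixes L* = (prey growth rate)/(HL coefficient) — independent of the other coefficients.
With the change, L* = 0.665/0.0338 = 19.7; it falls from 32.2.

L* ≈ 19.7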